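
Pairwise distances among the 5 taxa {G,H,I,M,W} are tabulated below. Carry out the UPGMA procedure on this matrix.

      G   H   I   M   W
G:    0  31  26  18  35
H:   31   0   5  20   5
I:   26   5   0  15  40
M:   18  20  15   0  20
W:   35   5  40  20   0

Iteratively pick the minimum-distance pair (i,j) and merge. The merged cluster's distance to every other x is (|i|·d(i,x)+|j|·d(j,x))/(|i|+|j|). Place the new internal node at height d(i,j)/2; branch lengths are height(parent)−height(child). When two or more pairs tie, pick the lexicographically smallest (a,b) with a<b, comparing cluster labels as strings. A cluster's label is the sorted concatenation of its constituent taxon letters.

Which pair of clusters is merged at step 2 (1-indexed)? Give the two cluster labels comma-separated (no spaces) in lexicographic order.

1. join H+I (d=5) ⇒ HI; edges |H|=5/2, |I|=5/2
  updated: d(G,HI)=57/2, d(HI,M)=35/2, d(HI,W)=45/2
2. join HI+M (d=35/2) ⇒ HIM; edges |HI|=25/4, |M|=35/4
  updated: d(G,HIM)=25, d(HIM,W)=65/3
3. join HIM+W (d=65/3) ⇒ HIMW; edges |HIM|=25/12, |W|=65/6
  updated: d(G,HIMW)=55/2
4. join G+HIMW (d=55/2) ⇒ GHIMW; edges |G|=55/4, |HIMW|=35/12
final tree: (G:55/4,(((H:5/2,I:5/2):25/4,M:35/4):25/12,W:65/6):35/12)
total length: 595/12

HI,M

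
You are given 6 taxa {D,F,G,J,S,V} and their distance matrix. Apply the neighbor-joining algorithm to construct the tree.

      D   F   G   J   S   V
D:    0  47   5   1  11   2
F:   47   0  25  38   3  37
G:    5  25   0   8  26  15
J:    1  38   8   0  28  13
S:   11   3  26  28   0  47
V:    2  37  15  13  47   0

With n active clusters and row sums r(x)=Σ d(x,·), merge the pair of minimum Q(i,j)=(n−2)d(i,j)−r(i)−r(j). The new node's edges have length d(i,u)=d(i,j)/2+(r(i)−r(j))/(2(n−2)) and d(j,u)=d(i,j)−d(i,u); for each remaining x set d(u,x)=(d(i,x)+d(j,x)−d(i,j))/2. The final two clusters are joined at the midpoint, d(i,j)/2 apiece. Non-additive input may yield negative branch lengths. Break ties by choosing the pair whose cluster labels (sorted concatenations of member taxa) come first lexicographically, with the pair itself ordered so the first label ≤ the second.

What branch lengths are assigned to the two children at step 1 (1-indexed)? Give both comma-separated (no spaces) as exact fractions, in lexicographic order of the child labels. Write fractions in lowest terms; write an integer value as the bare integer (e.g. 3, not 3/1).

47/8,-23/8

iteration 1: select F,S (d=3, Q=-253); attach at lengths (47/8, -23/8); label the merged cluster FS
  updated: d(D,FS)=55/2, d(FS,G)=24, d(FS,J)=63/2, d(FS,V)=81/2
iteration 2: select FS,G (d=24, Q=-207/2); attach at lengths (287/12, 1/12); label the merged cluster FGS
  updated: d(D,FGS)=17/4, d(FGS,J)=31/4, d(FGS,V)=63/4
iteration 3: select D,V (d=2, Q=-34); attach at lengths (-39/8, 55/8); label the merged cluster DV
  updated: d(DV,FGS)=9, d(DV,J)=6
iteration 4: select DV,FGS (d=9, Q=-91/4); attach at lengths (29/8, 43/8); label the merged cluster DFGSV
  updated: d(DFGSV,J)=19/8
iteration 5: select DFGSV,J (d=19/8); attach at lengths (19/16, 19/16); label the merged cluster DFGJSV
final tree: (((D:-39/8,V:55/8):29/8,((F:47/8,S:-23/8):287/12,G:1/12):43/8):19/16,J:19/16)
total length: 323/8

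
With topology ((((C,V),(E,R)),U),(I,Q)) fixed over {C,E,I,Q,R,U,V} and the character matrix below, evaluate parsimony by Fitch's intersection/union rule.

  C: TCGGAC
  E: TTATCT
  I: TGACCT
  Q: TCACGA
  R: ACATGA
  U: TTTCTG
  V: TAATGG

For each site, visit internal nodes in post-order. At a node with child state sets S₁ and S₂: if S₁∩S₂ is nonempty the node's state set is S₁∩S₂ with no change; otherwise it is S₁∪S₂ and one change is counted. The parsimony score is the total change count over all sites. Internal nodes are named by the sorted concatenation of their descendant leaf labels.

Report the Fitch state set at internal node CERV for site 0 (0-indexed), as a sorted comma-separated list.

T

site 0, node CV: C={T} ∩ V={T} → {T} (+0)
site 0, node ER: E={T} ∪ R={A} → {A,T} (+1)
site 0, node CERV: CV={T} ∩ ER={A,T} → {T} (+0)
site 0, node CERUV: CERV={T} ∩ U={T} → {T} (+0)
site 0, node IQ: I={T} ∩ Q={T} → {T} (+0)
site 0, node CEIQRUV: CERUV={T} ∩ IQ={T} → {T} (+0)
site 1, node CV: C={C} ∪ V={A} → {A,C} (+1)
site 1, node ER: E={T} ∪ R={C} → {C,T} (+1)
site 1, node CERV: CV={A,C} ∩ ER={C,T} → {C} (+0)
site 1, node CERUV: CERV={C} ∪ U={T} → {C,T} (+1)
site 1, node IQ: I={G} ∪ Q={C} → {C,G} (+1)
site 1, node CEIQRUV: CERUV={C,T} ∩ IQ={C,G} → {C} (+0)
site 2, node CV: C={G} ∪ V={A} → {A,G} (+1)
site 2, node ER: E={A} ∩ R={A} → {A} (+0)
site 2, node CERV: CV={A,G} ∩ ER={A} → {A} (+0)
site 2, node CERUV: CERV={A} ∪ U={T} → {A,T} (+1)
site 2, node IQ: I={A} ∩ Q={A} → {A} (+0)
site 2, node CEIQRUV: CERUV={A,T} ∩ IQ={A} → {A} (+0)
site 3, node CV: C={G} ∪ V={T} → {G,T} (+1)
site 3, node ER: E={T} ∩ R={T} → {T} (+0)
site 3, node CERV: CV={G,T} ∩ ER={T} → {T} (+0)
site 3, node CERUV: CERV={T} ∪ U={C} → {C,T} (+1)
site 3, node IQ: I={C} ∩ Q={C} → {C} (+0)
site 3, node CEIQRUV: CERUV={C,T} ∩ IQ={C} → {C} (+0)
site 4, node CV: C={A} ∪ V={G} → {A,G} (+1)
site 4, node ER: E={C} ∪ R={G} → {C,G} (+1)
site 4, node CERV: CV={A,G} ∩ ER={C,G} → {G} (+0)
site 4, node CERUV: CERV={G} ∪ U={T} → {G,T} (+1)
site 4, node IQ: I={C} ∪ Q={G} → {C,G} (+1)
site 4, node CEIQRUV: CERUV={G,T} ∩ IQ={C,G} → {G} (+0)
site 5, node CV: C={C} ∪ V={G} → {C,G} (+1)
site 5, node ER: E={T} ∪ R={A} → {A,T} (+1)
site 5, node CERV: CV={C,G} ∪ ER={A,T} → {A,C,G,T} (+1)
site 5, node CERUV: CERV={A,C,G,T} ∩ U={G} → {G} (+0)
site 5, node IQ: I={T} ∪ Q={A} → {A,T} (+1)
site 5, node CEIQRUV: CERUV={G} ∪ IQ={A,T} → {A,G,T} (+1)
per-site changes: [1, 4, 2, 2, 4, 5]; total = 18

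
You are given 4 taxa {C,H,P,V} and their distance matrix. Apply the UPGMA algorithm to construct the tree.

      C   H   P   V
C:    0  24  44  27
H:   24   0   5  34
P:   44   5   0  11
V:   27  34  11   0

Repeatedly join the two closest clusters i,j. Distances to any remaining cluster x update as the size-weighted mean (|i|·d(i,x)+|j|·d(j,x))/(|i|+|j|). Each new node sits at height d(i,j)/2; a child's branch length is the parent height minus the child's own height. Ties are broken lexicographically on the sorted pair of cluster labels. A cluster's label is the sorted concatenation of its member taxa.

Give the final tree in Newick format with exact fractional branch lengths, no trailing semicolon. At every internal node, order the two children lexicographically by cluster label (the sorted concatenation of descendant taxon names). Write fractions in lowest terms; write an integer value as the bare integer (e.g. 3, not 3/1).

(C:95/6,((H:5/2,P:5/2):35/4,V:45/4):55/12)

1. join H+P (d=5) ⇒ HP; edges |H|=5/2, |P|=5/2
  updated: d(C,HP)=34, d(HP,V)=45/2
2. join HP+V (d=45/2) ⇒ HPV; edges |HP|=35/4, |V|=45/4
  updated: d(C,HPV)=95/3
3. join C+HPV (d=95/3) ⇒ CHPV; edges |C|=95/6, |HPV|=55/12
final tree: (C:95/6,((H:5/2,P:5/2):35/4,V:45/4):55/12)
total length: 545/12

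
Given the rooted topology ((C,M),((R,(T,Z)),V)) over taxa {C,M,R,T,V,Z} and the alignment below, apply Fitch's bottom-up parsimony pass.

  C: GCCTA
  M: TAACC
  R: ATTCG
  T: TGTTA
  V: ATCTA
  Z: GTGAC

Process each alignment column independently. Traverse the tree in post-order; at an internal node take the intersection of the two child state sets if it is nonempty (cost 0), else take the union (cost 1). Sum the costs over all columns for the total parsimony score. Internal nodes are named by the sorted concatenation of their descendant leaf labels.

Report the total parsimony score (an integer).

[col 0] CM: children C:{G}, M:{T} ∪→ {G,T}; cost 1
[col 0] TZ: children T:{T}, Z:{G} ∪→ {G,T}; cost 1
[col 0] RTZ: children R:{A}, TZ:{G,T} ∪→ {A,G,T}; cost 1
[col 0] RTVZ: children RTZ:{A,G,T}, V:{A} ∩→ {A}; cost 0
[col 0] CMRTVZ: children CM:{G,T}, RTVZ:{A} ∪→ {A,G,T}; cost 1
[col 1] CM: children C:{C}, M:{A} ∪→ {A,C}; cost 1
[col 1] TZ: children T:{G}, Z:{T} ∪→ {G,T}; cost 1
[col 1] RTZ: children R:{T}, TZ:{G,T} ∩→ {T}; cost 0
[col 1] RTVZ: children RTZ:{T}, V:{T} ∩→ {T}; cost 0
[col 1] CMRTVZ: children CM:{A,C}, RTVZ:{T} ∪→ {A,C,T}; cost 1
[col 2] CM: children C:{C}, M:{A} ∪→ {A,C}; cost 1
[col 2] TZ: children T:{T}, Z:{G} ∪→ {G,T}; cost 1
[col 2] RTZ: children R:{T}, TZ:{G,T} ∩→ {T}; cost 0
[col 2] RTVZ: children RTZ:{T}, V:{C} ∪→ {C,T}; cost 1
[col 2] CMRTVZ: children CM:{A,C}, RTVZ:{C,T} ∩→ {C}; cost 0
[col 3] CM: children C:{T}, M:{C} ∪→ {C,T}; cost 1
[col 3] TZ: children T:{T}, Z:{A} ∪→ {A,T}; cost 1
[col 3] RTZ: children R:{C}, TZ:{A,T} ∪→ {A,C,T}; cost 1
[col 3] RTVZ: children RTZ:{A,C,T}, V:{T} ∩→ {T}; cost 0
[col 3] CMRTVZ: children CM:{C,T}, RTVZ:{T} ∩→ {T}; cost 0
[col 4] CM: children C:{A}, M:{C} ∪→ {A,C}; cost 1
[col 4] TZ: children T:{A}, Z:{C} ∪→ {A,C}; cost 1
[col 4] RTZ: children R:{G}, TZ:{A,C} ∪→ {A,C,G}; cost 1
[col 4] RTVZ: children RTZ:{A,C,G}, V:{A} ∩→ {A}; cost 0
[col 4] CMRTVZ: children CM:{A,C}, RTVZ:{A} ∩→ {A}; cost 0
per-site changes: [4, 3, 3, 3, 3]; total = 16

16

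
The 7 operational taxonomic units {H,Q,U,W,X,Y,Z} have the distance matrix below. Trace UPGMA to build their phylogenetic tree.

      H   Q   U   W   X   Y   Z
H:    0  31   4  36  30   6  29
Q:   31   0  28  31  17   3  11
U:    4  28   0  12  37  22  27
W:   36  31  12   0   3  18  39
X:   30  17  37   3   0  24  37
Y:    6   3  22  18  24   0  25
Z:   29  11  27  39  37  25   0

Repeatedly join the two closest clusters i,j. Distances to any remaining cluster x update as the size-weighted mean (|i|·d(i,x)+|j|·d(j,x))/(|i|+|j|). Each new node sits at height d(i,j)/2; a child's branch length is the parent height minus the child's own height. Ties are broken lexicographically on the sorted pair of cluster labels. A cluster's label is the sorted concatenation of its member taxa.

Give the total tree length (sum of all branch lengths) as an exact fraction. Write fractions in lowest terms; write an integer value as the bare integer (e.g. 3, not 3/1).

3241/60

1. join Q+Y (d=3) ⇒ QY; edges |Q|=3/2, |Y|=3/2
  updated: d(H,QY)=37/2, d(QY,U)=25, d(QY,W)=49/2, d(QY,X)=41/2, d(QY,Z)=18
2. join W+X (d=3) ⇒ WX; edges |W|=3/2, |X|=3/2
  updated: d(H,WX)=33, d(QY,WX)=45/2, d(U,WX)=49/2, d(WX,Z)=38
3. join H+U (d=4) ⇒ HU; edges |H|=2, |U|=2
  updated: d(HU,QY)=87/4, d(HU,WX)=115/4, d(HU,Z)=28
4. join QY+Z (d=18) ⇒ QYZ; edges |QY|=15/2, |Z|=9
  updated: d(HU,QYZ)=143/6, d(QYZ,WX)=83/3
5. join HU+QYZ (d=143/6) ⇒ HQUYZ; edges |HU|=119/12, |QYZ|=35/12
  updated: d(HQUYZ,WX)=281/10
6. join HQUYZ+WX (d=281/10) ⇒ HQUWXYZ; edges |HQUYZ|=32/15, |WX|=251/20
final tree: (((H:2,U:2):119/12,((Q:3/2,Y:3/2):15/2,Z:9):35/12):32/15,(W:3/2,X:3/2):251/20)
total length: 3241/60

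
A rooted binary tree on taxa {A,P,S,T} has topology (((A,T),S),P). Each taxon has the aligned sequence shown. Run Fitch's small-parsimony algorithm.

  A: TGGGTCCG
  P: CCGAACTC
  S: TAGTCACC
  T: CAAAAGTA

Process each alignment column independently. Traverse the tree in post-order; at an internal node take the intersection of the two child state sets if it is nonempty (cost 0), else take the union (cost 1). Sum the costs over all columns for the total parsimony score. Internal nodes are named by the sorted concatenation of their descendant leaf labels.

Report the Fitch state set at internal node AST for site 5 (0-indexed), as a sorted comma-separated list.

site 0, node AT: A={T} ∪ T={C} → {C,T} (+1)
site 0, node AST: AT={C,T} ∩ S={T} → {T} (+0)
site 0, node APST: AST={T} ∪ P={C} → {C,T} (+1)
site 1, node AT: A={G} ∪ T={A} → {A,G} (+1)
site 1, node AST: AT={A,G} ∩ S={A} → {A} (+0)
site 1, node APST: AST={A} ∪ P={C} → {A,C} (+1)
site 2, node AT: A={G} ∪ T={A} → {A,G} (+1)
site 2, node AST: AT={A,G} ∩ S={G} → {G} (+0)
site 2, node APST: AST={G} ∩ P={G} → {G} (+0)
site 3, node AT: A={G} ∪ T={A} → {A,G} (+1)
site 3, node AST: AT={A,G} ∪ S={T} → {A,G,T} (+1)
site 3, node APST: AST={A,G,T} ∩ P={A} → {A} (+0)
site 4, node AT: A={T} ∪ T={A} → {A,T} (+1)
site 4, node AST: AT={A,T} ∪ S={C} → {A,C,T} (+1)
site 4, node APST: AST={A,C,T} ∩ P={A} → {A} (+0)
site 5, node AT: A={C} ∪ T={G} → {C,G} (+1)
site 5, node AST: AT={C,G} ∪ S={A} → {A,C,G} (+1)
site 5, node APST: AST={A,C,G} ∩ P={C} → {C} (+0)
site 6, node AT: A={C} ∪ T={T} → {C,T} (+1)
site 6, node AST: AT={C,T} ∩ S={C} → {C} (+0)
site 6, node APST: AST={C} ∪ P={T} → {C,T} (+1)
site 7, node AT: A={G} ∪ T={A} → {A,G} (+1)
site 7, node AST: AT={A,G} ∪ S={C} → {A,C,G} (+1)
site 7, node APST: AST={A,C,G} ∩ P={C} → {C} (+0)
per-site changes: [2, 2, 1, 2, 2, 2, 2, 2]; total = 15

A,C,G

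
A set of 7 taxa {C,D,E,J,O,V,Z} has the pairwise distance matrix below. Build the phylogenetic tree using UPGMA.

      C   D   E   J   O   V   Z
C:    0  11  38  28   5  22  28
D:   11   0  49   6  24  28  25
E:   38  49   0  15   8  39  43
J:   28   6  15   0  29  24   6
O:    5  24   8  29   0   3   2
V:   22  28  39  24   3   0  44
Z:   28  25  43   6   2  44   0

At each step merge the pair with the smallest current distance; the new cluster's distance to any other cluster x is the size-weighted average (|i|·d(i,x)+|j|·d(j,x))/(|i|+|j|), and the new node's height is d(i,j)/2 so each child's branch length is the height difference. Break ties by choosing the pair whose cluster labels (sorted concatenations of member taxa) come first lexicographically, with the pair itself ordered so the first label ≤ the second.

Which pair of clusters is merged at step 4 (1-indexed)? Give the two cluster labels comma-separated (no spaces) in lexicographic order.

COZ,DJ

iteration 1: select O,Z (d=2); attach at lengths (1, 1); label the merged cluster OZ
  updated: d(C,OZ)=33/2, d(D,OZ)=49/2, d(E,OZ)=51/2, d(J,OZ)=35/2, d(OZ,V)=47/2
iteration 2: select D,J (d=6); attach at lengths (3, 3); label the merged cluster DJ
  updated: d(C,DJ)=39/2, d(DJ,E)=32, d(DJ,OZ)=21, d(DJ,V)=26
iteration 3: select C,OZ (d=33/2); attach at lengths (33/4, 29/4); label the merged cluster COZ
  updated: d(COZ,DJ)=41/2, d(COZ,E)=89/3, d(COZ,V)=23
iteration 4: select COZ,DJ (d=41/2); attach at lengths (2, 29/4); label the merged cluster CDJOZ
  updated: d(CDJOZ,E)=153/5, d(CDJOZ,V)=121/5
iteration 5: select CDJOZ,V (d=121/5); attach at lengths (37/20, 121/10); label the merged cluster CDJOVZ
  updated: d(CDJOVZ,E)=32
iteration 6: select CDJOVZ,E (d=32); attach at lengths (39/10, 16); label the merged cluster CDEJOVZ
final tree: ((((C:33/4,(O:1,Z:1):29/4):2,(D:3,J:3):29/4):37/20,V:121/10):39/10,E:16)
total length: 333/5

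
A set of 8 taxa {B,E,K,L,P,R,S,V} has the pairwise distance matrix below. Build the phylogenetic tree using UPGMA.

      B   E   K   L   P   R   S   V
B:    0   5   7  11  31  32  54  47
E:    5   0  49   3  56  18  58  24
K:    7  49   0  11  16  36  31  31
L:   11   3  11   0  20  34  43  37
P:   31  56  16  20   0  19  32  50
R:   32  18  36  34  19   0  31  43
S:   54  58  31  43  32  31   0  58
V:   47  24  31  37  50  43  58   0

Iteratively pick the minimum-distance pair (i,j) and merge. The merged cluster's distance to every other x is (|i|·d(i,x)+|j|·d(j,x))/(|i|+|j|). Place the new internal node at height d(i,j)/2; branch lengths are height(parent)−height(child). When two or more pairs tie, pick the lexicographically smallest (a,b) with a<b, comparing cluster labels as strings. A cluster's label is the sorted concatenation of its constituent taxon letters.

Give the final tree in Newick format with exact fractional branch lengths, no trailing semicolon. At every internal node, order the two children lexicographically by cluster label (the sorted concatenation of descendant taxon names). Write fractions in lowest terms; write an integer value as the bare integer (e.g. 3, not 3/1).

(((((B:7/2,K:7/2):6,(E:3/2,L:3/2):8):91/16,(P:19/2,R:19/2):91/16):199/48,V:58/3):109/42,S:307/14)

iteration 1: select E,L (d=3); attach at lengths (3/2, 3/2); label the merged cluster EL
  updated: d(B,EL)=8, d(EL,K)=30, d(EL,P)=38, d(EL,R)=26, d(EL,S)=101/2, d(EL,V)=61/2
iteration 2: select B,K (d=7); attach at lengths (7/2, 7/2); label the merged cluster BK
  updated: d(BK,EL)=19, d(BK,P)=47/2, d(BK,R)=34, d(BK,S)=85/2, d(BK,V)=39
iteration 3: select BK,EL (d=19); attach at lengths (6, 8); label the merged cluster BEKL
  updated: d(BEKL,P)=123/4, d(BEKL,R)=30, d(BEKL,S)=93/2, d(BEKL,V)=139/4
iteration 4: select P,R (d=19); attach at lengths (19/2, 19/2); label the merged cluster PR
  updated: d(BEKL,PR)=243/8, d(PR,S)=63/2, d(PR,V)=93/2
iteration 5: select BEKL,PR (d=243/8); attach at lengths (91/16, 91/16); label the merged cluster BEKLPR
  updated: d(BEKLPR,S)=83/2, d(BEKLPR,V)=116/3
iteration 6: select BEKLPR,V (d=116/3); attach at lengths (199/48, 58/3); label the merged cluster BEKLPRV
  updated: d(BEKLPRV,S)=307/7
iteration 7: select BEKLPRV,S (d=307/7); attach at lengths (109/42, 307/14); label the merged cluster BEKLPRSV
final tree: (((((B:7/2,K:7/2):6,(E:3/2,L:3/2):8):91/16,(P:19/2,R:19/2):91/16):199/48,V:58/3):109/42,S:307/14)
total length: 34399/336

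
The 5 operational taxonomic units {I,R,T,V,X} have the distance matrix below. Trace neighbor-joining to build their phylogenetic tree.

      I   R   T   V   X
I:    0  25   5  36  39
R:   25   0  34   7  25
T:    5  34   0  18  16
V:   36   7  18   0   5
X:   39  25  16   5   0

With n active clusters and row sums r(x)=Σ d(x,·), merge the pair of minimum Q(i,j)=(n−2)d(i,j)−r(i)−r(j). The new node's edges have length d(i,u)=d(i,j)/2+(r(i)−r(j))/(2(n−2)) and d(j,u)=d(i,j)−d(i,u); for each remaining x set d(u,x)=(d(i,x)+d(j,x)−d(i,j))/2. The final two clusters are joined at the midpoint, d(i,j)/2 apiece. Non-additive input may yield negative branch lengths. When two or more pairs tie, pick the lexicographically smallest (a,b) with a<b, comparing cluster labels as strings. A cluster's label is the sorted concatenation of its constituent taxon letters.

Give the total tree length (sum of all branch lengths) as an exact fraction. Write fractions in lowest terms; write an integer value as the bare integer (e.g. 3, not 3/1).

step 1: merge (I,T) at d=5, Q=-163; branch lengths I→47/6, T→-17/6; new cluster IT
  updated: d(IT,R)=27, d(IT,V)=49/2, d(IT,X)=25
step 2: merge (IT,R) at d=27, Q=-163/2; branch lengths IT→143/8, R→73/8; new cluster IRT
  updated: d(IRT,V)=9/4, d(IRT,X)=23/2
step 3: merge (IRT,V) at d=9/4, Q=-75/4; branch lengths IRT→35/8, V→-17/8; new cluster IRTV
  updated: d(IRTV,X)=57/8
step 4: merge (IRTV,X) at d=57/8; branch lengths IRTV→57/16, X→57/16; new cluster IRTVX
final tree: ((((I:47/6,T:-17/6):143/8,R:73/8):35/8,V:-17/8):57/16,X:57/16)
total length: 331/8

331/8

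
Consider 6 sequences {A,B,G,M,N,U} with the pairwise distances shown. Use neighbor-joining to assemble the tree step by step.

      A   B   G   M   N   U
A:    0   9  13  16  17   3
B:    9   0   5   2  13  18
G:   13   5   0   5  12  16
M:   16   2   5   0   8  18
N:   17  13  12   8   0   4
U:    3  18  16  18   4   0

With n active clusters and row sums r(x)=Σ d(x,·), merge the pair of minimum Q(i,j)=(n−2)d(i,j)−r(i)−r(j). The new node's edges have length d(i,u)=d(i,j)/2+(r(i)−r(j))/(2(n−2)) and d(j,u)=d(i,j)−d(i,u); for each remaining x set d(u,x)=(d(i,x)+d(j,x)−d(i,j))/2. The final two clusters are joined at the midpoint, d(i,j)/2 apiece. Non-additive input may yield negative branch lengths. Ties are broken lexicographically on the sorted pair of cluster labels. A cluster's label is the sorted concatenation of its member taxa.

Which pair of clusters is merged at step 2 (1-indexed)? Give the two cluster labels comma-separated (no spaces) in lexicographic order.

1. join A+U (d=3, Q=-105) ⇒ AU; edges |A|=11/8, |U|=13/8
  updated: d(AU,B)=12, d(AU,G)=13, d(AU,M)=31/2, d(AU,N)=9
2. join AU+N (d=9, Q=-129/2) ⇒ ANU; edges |AU|=23/4, |N|=13/4
  updated: d(ANU,B)=8, d(ANU,G)=8, d(ANU,M)=29/4
3. join ANU+G (d=8, Q=-101/4) ⇒ AGNU; edges |ANU|=85/16, |G|=43/16
  updated: d(AGNU,B)=5/2, d(AGNU,M)=17/8
4. join AGNU+B (d=5/2, Q=-53/8) ⇒ ABGNU; edges |AGNU|=21/16, |B|=19/16
  updated: d(ABGNU,M)=13/16
5. join ABGNU+M (d=13/16) ⇒ ABGMNU; edges |ABGNU|=13/32, |M|=13/32
final tree: (((((A:11/8,U:13/8):23/4,N:13/4):85/16,G:43/16):21/16,B:19/16):13/32,M:13/32)
total length: 373/16

AU,N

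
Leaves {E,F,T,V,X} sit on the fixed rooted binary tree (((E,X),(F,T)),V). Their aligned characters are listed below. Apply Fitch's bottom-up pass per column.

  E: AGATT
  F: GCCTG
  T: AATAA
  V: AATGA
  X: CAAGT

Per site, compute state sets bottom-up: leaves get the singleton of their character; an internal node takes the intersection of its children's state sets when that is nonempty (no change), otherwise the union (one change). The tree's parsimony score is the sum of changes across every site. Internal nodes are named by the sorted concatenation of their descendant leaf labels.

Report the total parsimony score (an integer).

site 0, node EX: E={A} ∪ X={C} → {A,C} (+1)
site 0, node FT: F={G} ∪ T={A} → {A,G} (+1)
site 0, node EFTX: EX={A,C} ∩ FT={A,G} → {A} (+0)
site 0, node EFTVX: EFTX={A} ∩ V={A} → {A} (+0)
site 1, node EX: E={G} ∪ X={A} → {A,G} (+1)
site 1, node FT: F={C} ∪ T={A} → {A,C} (+1)
site 1, node EFTX: EX={A,G} ∩ FT={A,C} → {A} (+0)
site 1, node EFTVX: EFTX={A} ∩ V={A} → {A} (+0)
site 2, node EX: E={A} ∩ X={A} → {A} (+0)
site 2, node FT: F={C} ∪ T={T} → {C,T} (+1)
site 2, node EFTX: EX={A} ∪ FT={C,T} → {A,C,T} (+1)
site 2, node EFTVX: EFTX={A,C,T} ∩ V={T} → {T} (+0)
site 3, node EX: E={T} ∪ X={G} → {G,T} (+1)
site 3, node FT: F={T} ∪ T={A} → {A,T} (+1)
site 3, node EFTX: EX={G,T} ∩ FT={A,T} → {T} (+0)
site 3, node EFTVX: EFTX={T} ∪ V={G} → {G,T} (+1)
site 4, node EX: E={T} ∩ X={T} → {T} (+0)
site 4, node FT: F={G} ∪ T={A} → {A,G} (+1)
site 4, node EFTX: EX={T} ∪ FT={A,G} → {A,G,T} (+1)
site 4, node EFTVX: EFTX={A,G,T} ∩ V={A} → {A} (+0)
per-site changes: [2, 2, 2, 3, 2]; total = 11

11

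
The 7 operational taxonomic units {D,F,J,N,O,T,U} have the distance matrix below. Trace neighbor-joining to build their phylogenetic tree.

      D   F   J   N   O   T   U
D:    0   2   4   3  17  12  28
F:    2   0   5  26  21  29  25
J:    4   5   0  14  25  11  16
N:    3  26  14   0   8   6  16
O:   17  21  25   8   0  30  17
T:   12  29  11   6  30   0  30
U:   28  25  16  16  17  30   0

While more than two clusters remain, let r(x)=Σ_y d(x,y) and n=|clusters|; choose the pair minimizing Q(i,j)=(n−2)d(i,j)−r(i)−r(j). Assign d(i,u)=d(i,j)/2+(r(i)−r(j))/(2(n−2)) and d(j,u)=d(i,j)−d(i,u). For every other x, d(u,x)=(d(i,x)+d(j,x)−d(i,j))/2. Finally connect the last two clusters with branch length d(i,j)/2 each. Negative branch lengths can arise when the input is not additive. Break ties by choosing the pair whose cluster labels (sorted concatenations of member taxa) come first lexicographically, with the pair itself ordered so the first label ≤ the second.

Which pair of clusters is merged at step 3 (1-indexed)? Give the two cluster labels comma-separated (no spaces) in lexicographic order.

iteration 1: select O,U (d=17, Q=-165); attach at lengths (71/10, 99/10); label the merged cluster OU
  updated: d(D,OU)=14, d(F,OU)=29/2, d(J,OU)=12, d(N,OU)=7/2, d(OU,T)=43/2
iteration 2: select N,T (d=6, Q=-108); attach at lengths (-3/8, 51/8); label the merged cluster NT
  updated: d(D,NT)=9/2, d(F,NT)=49/2, d(J,NT)=19/2, d(NT,OU)=19/2
iteration 3: select NT,OU (d=19/2, Q=-139/2); attach at lengths (53/12, 61/12); label the merged cluster NOTU
  updated: d(D,NOTU)=9/2, d(F,NOTU)=59/4, d(J,NOTU)=6
iteration 4: select D,F (d=2, Q=-113/4); attach at lengths (-29/16, 61/16); label the merged cluster DF
  updated: d(DF,J)=7/2, d(DF,NOTU)=69/8
iteration 5: select DF,J (d=7/2, Q=-145/8); attach at lengths (49/16, 7/16); label the merged cluster DFJ
  updated: d(DFJ,NOTU)=89/16
iteration 6: select DFJ,NOTU (d=89/16); attach at lengths (89/32, 89/32); label the merged cluster DFJNOTU
final tree: (((D:-29/16,F:61/16):49/16,J:7/16):89/32,((N:-3/8,T:51/8):53/12,(O:71/10,U:99/10):61/12):89/32)
total length: 697/16

NT,OU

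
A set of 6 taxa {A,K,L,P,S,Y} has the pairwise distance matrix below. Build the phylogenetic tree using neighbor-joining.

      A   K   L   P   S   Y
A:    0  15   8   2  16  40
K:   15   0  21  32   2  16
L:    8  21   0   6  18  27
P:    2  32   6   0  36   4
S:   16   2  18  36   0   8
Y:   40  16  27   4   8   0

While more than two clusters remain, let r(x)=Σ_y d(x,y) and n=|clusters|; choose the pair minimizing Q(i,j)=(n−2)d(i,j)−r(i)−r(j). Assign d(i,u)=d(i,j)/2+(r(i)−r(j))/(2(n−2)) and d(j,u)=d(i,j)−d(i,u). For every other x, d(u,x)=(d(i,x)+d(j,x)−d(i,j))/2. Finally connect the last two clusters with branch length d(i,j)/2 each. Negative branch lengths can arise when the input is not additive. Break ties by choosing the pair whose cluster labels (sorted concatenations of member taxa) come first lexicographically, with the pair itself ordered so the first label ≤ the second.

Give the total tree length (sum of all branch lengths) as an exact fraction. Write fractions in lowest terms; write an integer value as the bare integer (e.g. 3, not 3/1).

293/8

step 1: merge (P,Y) at d=4, Q=-159; branch lengths P→1/8, Y→31/8; new cluster PY
  updated: d(A,PY)=19, d(K,PY)=22, d(L,PY)=29/2, d(PY,S)=20
step 2: merge (K,S) at d=2, Q=-110; branch lengths K→5/3, S→1/3; new cluster KS
  updated: d(A,KS)=29/2, d(KS,L)=37/2, d(KS,PY)=20
step 3: merge (A,L) at d=8, Q=-133/2; branch lengths A→33/8, L→31/8; new cluster AL
  updated: d(AL,KS)=25/2, d(AL,PY)=51/4
step 4: merge (AL,KS) at d=25/2, Q=-181/4; branch lengths AL→21/8, KS→79/8; new cluster AKLS
  updated: d(AKLS,PY)=81/8
step 5: merge (AKLS,PY) at d=81/8; branch lengths AKLS→81/16, PY→81/16; new cluster AKLPSY
final tree: (((A:33/8,L:31/8):21/8,(K:5/3,S:1/3):79/8):81/16,(P:1/8,Y:31/8):81/16)
total length: 293/8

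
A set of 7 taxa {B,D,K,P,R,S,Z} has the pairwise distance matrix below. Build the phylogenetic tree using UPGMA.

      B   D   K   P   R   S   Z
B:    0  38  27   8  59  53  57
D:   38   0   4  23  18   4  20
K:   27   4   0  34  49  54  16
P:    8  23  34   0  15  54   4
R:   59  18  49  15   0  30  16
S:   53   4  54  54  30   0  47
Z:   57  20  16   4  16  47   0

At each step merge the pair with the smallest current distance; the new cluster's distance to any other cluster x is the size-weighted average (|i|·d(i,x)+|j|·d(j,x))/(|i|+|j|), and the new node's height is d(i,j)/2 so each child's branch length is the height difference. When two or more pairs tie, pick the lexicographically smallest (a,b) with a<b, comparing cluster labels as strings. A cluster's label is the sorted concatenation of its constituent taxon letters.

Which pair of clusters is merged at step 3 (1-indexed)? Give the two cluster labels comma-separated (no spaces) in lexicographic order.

iteration 1: select D,K (d=4); attach at lengths (2, 2); label the merged cluster DK
  updated: d(B,DK)=65/2, d(DK,P)=57/2, d(DK,R)=67/2, d(DK,S)=29, d(DK,Z)=18
iteration 2: select P,Z (d=4); attach at lengths (2, 2); label the merged cluster PZ
  updated: d(B,PZ)=65/2, d(DK,PZ)=93/4, d(PZ,R)=31/2, d(PZ,S)=101/2
iteration 3: select PZ,R (d=31/2); attach at lengths (23/4, 31/4); label the merged cluster PRZ
  updated: d(B,PRZ)=124/3, d(DK,PRZ)=80/3, d(PRZ,S)=131/3
iteration 4: select DK,PRZ (d=80/3); attach at lengths (34/3, 67/12); label the merged cluster DKPRZ
  updated: d(B,DKPRZ)=189/5, d(DKPRZ,S)=189/5
iteration 5: select B,DKPRZ (d=189/5); attach at lengths (189/10, 167/30); label the merged cluster BDKPRZ
  updated: d(BDKPRZ,S)=121/3
iteration 6: select BDKPRZ,S (d=121/3); attach at lengths (19/15, 121/6); label the merged cluster BDKPRSZ
final tree: ((B:189/10,((D:2,K:2):34/3,((P:2,Z:2):23/4,R:31/4):67/12):167/30):19/15,S:121/6)
total length: 5059/60

PZ,R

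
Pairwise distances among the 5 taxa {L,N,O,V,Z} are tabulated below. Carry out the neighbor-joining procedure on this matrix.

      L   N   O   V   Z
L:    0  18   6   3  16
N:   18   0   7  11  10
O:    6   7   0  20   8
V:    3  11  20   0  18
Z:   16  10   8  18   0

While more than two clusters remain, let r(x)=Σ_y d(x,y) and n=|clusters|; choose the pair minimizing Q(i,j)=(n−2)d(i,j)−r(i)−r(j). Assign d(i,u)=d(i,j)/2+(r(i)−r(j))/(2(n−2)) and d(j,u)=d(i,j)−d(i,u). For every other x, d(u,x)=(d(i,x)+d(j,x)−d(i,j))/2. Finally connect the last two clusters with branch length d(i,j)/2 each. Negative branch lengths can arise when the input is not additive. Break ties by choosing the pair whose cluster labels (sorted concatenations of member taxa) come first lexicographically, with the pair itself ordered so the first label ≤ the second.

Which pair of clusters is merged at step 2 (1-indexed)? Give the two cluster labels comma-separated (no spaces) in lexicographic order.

1. join L+V (d=3, Q=-86) ⇒ LV; edges |L|=0, |V|=3
  updated: d(LV,N)=13, d(LV,O)=23/2, d(LV,Z)=31/2
2. join LV+N (d=13, Q=-44) ⇒ LNV; edges |LV|=9, |N|=4
  updated: d(LNV,O)=11/4, d(LNV,Z)=25/4
3. join LNV+O (d=11/4, Q=-17) ⇒ LNOV; edges |LNV|=1/2, |O|=9/4
  updated: d(LNOV,Z)=23/4
4. join LNOV+Z (d=23/4) ⇒ LNOVZ; edges |LNOV|=23/8, |Z|=23/8
final tree: ((((L:0,V:3):9,N:4):1/2,O:9/4):23/8,Z:23/8)
total length: 49/2

LV,N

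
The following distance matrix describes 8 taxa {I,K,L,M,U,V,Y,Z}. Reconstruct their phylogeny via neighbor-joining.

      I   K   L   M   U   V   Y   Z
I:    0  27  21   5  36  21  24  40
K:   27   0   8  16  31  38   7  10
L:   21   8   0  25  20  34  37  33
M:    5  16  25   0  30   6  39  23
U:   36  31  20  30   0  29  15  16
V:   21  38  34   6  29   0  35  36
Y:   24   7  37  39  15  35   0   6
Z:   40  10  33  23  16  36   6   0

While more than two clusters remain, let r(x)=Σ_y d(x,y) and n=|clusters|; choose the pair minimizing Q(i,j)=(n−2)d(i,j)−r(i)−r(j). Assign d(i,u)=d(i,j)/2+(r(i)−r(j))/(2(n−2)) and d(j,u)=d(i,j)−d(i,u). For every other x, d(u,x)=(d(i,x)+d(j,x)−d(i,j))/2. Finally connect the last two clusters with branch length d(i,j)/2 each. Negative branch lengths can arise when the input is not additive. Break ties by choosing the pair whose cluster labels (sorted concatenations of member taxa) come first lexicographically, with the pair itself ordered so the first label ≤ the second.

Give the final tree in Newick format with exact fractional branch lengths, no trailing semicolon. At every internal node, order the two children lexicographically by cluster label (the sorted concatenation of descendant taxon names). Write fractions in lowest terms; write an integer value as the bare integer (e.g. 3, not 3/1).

(((((I:121/20,(M:-19/12,V:91/12):79/20):547/48,(K:-33/32,L:289/32):203/48):235/32,U:279/32):121/32,Y:73/32):119/64,Z:119/64)

step 1: merge (M,V) at d=6, Q=-307; branch lengths M→-19/12, V→91/12; new cluster MV
  updated: d(I,MV)=10, d(K,MV)=24, d(L,MV)=53/2, d(MV,U)=53/2, d(MV,Y)=34, d(MV,Z)=53/2
step 2: merge (I,MV) at d=10, Q=-511/2; branch lengths I→121/20, MV→79/20; new cluster IMV
  updated: d(IMV,K)=41/2, d(IMV,L)=75/4, d(IMV,U)=105/4, d(IMV,Y)=24, d(IMV,Z)=113/4
step 3: merge (K,L) at d=8, Q=-645/4; branch lengths K→-33/32, L→289/32; new cluster KL
  updated: d(IMV,KL)=125/8, d(KL,U)=43/2, d(KL,Y)=18, d(KL,Z)=35/2
step 4: merge (IMV,KL) at d=125/8, Q=-959/8; branch lengths IMV→547/48, KL→203/48; new cluster IKLMV
  updated: d(IKLMV,U)=257/16, d(IKLMV,Y)=211/16, d(IKLMV,Z)=241/16
step 5: merge (IKLMV,U) at d=257/16, Q=-237/4; branch lengths IKLMV→235/32, U→279/32; new cluster IKLMUV
  updated: d(IKLMUV,Y)=97/16, d(IKLMUV,Z)=15/2
step 6: merge (IKLMUV,Y) at d=97/16, Q=-313/16; branch lengths IKLMUV→121/32, Y→73/32; new cluster IKLMUVY
  updated: d(IKLMUVY,Z)=119/32
step 7: merge (IKLMUVY,Z) at d=119/32; branch lengths IKLMUVY→119/64, Z→119/64; new cluster IKLMUVYZ
final tree: (((((I:121/20,(M:-19/12,V:91/12):79/20):547/48,(K:-33/32,L:289/32):203/48):235/32,U:279/32):121/32,Y:73/32):119/64,Z:119/64)
total length: 2095/32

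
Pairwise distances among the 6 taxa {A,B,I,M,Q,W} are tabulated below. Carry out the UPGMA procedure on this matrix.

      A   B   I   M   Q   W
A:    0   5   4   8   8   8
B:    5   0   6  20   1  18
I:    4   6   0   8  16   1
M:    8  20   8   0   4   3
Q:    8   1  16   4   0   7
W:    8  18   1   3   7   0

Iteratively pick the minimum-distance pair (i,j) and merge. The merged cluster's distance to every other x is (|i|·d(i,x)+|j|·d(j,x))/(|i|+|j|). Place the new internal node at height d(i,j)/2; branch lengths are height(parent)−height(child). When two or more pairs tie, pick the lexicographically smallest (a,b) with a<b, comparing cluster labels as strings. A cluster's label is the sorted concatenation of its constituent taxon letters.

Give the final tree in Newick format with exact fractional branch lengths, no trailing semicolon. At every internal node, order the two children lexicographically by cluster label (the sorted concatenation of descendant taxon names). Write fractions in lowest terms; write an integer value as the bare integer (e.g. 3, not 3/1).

1. join B+Q (d=1) ⇒ BQ; edges |B|=1/2, |Q|=1/2
  updated: d(A,BQ)=13/2, d(BQ,I)=11, d(BQ,M)=12, d(BQ,W)=25/2
2. join I+W (d=1) ⇒ IW; edges |I|=1/2, |W|=1/2
  updated: d(A,IW)=6, d(BQ,IW)=47/4, d(IW,M)=11/2
3. join IW+M (d=11/2) ⇒ IMW; edges |IW|=9/4, |M|=11/4
  updated: d(A,IMW)=20/3, d(BQ,IMW)=71/6
4. join A+BQ (d=13/2) ⇒ ABQ; edges |A|=13/4, |BQ|=11/4
  updated: d(ABQ,IMW)=91/9
5. join ABQ+IMW (d=91/9) ⇒ ABIMQW; edges |ABQ|=65/36, |IMW|=83/36
final tree: ((A:13/4,(B:1/2,Q:1/2):11/4):65/36,((I:1/2,W:1/2):9/4,M:11/4):83/36)
total length: 154/9

((A:13/4,(B:1/2,Q:1/2):11/4):65/36,((I:1/2,W:1/2):9/4,M:11/4):83/36)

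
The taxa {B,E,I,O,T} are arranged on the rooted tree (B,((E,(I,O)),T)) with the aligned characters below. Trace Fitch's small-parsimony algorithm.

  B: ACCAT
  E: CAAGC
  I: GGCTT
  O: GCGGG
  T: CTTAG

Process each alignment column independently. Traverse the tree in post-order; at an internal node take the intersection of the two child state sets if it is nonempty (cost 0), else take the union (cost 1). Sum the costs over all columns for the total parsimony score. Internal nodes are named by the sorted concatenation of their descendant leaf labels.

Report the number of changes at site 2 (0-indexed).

3

IO@0: {G} ∩ {G} = {G} (intersection, +0)
EIO@0: {C} ∪ {G} = {C,G} (union, +1)
EIOT@0: {C,G} ∩ {C} = {C} (intersection, +0)
BEIOT@0: {A} ∪ {C} = {A,C} (union, +1)
IO@1: {G} ∪ {C} = {C,G} (union, +1)
EIO@1: {A} ∪ {C,G} = {A,C,G} (union, +1)
EIOT@1: {A,C,G} ∪ {T} = {A,C,G,T} (union, +1)
BEIOT@1: {C} ∩ {A,C,G,T} = {C} (intersection, +0)
IO@2: {C} ∪ {G} = {C,G} (union, +1)
EIO@2: {A} ∪ {C,G} = {A,C,G} (union, +1)
EIOT@2: {A,C,G} ∪ {T} = {A,C,G,T} (union, +1)
BEIOT@2: {C} ∩ {A,C,G,T} = {C} (intersection, +0)
IO@3: {T} ∪ {G} = {G,T} (union, +1)
EIO@3: {G} ∩ {G,T} = {G} (intersection, +0)
EIOT@3: {G} ∪ {A} = {A,G} (union, +1)
BEIOT@3: {A} ∩ {A,G} = {A} (intersection, +0)
IO@4: {T} ∪ {G} = {G,T} (union, +1)
EIO@4: {C} ∪ {G,T} = {C,G,T} (union, +1)
EIOT@4: {C,G,T} ∩ {G} = {G} (intersection, +0)
BEIOT@4: {T} ∪ {G} = {G,T} (union, +1)
per-site changes: [2, 3, 3, 2, 3]; total = 13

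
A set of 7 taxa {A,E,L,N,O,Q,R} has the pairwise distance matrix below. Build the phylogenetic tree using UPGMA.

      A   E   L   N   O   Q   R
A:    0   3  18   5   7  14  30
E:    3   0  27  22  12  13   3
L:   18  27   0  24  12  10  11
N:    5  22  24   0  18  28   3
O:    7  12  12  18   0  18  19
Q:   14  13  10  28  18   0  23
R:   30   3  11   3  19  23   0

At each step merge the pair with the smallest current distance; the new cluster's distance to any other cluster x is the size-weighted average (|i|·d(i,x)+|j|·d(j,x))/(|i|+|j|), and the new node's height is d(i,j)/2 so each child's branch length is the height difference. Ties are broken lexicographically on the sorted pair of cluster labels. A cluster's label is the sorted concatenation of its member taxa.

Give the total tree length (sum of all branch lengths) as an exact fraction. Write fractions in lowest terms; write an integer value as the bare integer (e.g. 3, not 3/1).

1189/30

1. join A+E (d=3) ⇒ AE; edges |A|=3/2, |E|=3/2
  updated: d(AE,L)=45/2, d(AE,N)=27/2, d(AE,O)=19/2, d(AE,Q)=27/2, d(AE,R)=33/2
2. join N+R (d=3) ⇒ NR; edges |N|=3/2, |R|=3/2
  updated: d(AE,NR)=15, d(L,NR)=35/2, d(NR,O)=37/2, d(NR,Q)=51/2
3. join AE+O (d=19/2) ⇒ AEO; edges |AE|=13/4, |O|=19/4
  updated: d(AEO,L)=19, d(AEO,NR)=97/6, d(AEO,Q)=15
4. join L+Q (d=10) ⇒ LQ; edges |L|=5, |Q|=5
  updated: d(AEO,LQ)=17, d(LQ,NR)=43/2
5. join AEO+NR (d=97/6) ⇒ AENOR; edges |AEO|=10/3, |NR|=79/12
  updated: d(AENOR,LQ)=94/5
6. join AENOR+LQ (d=94/5) ⇒ AELNOQR; edges |AENOR|=79/60, |LQ|=22/5
final tree: ((((A:3/2,E:3/2):13/4,O:19/4):10/3,(N:3/2,R:3/2):79/12):79/60,(L:5,Q:5):22/5)
total length: 1189/30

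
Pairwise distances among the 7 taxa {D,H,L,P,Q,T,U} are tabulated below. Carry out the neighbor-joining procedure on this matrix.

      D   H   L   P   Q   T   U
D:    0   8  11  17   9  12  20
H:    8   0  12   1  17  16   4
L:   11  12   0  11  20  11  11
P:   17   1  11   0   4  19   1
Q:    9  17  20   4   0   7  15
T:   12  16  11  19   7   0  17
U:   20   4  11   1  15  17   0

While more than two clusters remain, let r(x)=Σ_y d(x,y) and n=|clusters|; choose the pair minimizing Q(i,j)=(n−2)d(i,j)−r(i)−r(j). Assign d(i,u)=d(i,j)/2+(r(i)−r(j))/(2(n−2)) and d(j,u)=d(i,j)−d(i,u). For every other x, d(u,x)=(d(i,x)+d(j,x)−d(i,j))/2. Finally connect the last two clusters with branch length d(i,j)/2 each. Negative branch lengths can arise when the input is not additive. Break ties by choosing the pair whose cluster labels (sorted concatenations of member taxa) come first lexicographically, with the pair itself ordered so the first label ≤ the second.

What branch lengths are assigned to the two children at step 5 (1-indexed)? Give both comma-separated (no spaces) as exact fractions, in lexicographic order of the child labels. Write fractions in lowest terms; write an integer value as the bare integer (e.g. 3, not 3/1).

step 1: merge (Q,T) at d=7, Q=-119; branch lengths Q→5/2, T→9/2; new cluster QT
  updated: d(D,QT)=7, d(H,QT)=13, d(L,QT)=12, d(P,QT)=8, d(QT,U)=25/2
step 2: merge (D,QT) at d=7, Q=-175/2; branch lengths D→77/16, QT→35/16; new cluster DQT
  updated: d(DQT,H)=7, d(DQT,L)=8, d(DQT,P)=9, d(DQT,U)=51/4
step 3: merge (DQT,L) at d=8, Q=-219/4; branch lengths DQT→25/8, L→39/8; new cluster DLQT
  updated: d(DLQT,H)=11/2, d(DLQT,P)=6, d(DLQT,U)=63/8
step 4: merge (DLQT,H) at d=11/2, Q=-151/8; branch lengths DLQT→159/32, H→17/32; new cluster DHLQT
  updated: d(DHLQT,P)=3/4, d(DHLQT,U)=51/16
step 5: merge (DHLQT,P) at d=3/4, Q=-79/16; branch lengths DHLQT→47/32, P→-23/32; new cluster DHLPQT
  updated: d(DHLPQT,U)=55/32
step 6: merge (DHLPQT,U) at d=55/32; branch lengths DHLPQT→55/64, U→55/64; new cluster DHLPQTU
final tree: (((((D:77/16,(Q:5/2,T:9/2):35/16):25/8,L:39/8):159/32,H:17/32):47/32,P:-23/32):55/64,U:55/64)
total length: 959/32

47/32,-23/32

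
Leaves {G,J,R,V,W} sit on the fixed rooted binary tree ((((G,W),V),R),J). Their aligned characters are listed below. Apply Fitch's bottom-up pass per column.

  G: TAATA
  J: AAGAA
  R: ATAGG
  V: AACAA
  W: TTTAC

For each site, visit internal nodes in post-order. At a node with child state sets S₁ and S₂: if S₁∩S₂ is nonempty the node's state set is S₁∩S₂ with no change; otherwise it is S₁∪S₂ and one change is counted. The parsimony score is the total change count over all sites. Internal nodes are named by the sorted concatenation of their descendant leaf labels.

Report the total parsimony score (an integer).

[col 0] GW: children G:{T}, W:{T} ∩→ {T}; cost 0
[col 0] GVW: children GW:{T}, V:{A} ∪→ {A,T}; cost 1
[col 0] GRVW: children GVW:{A,T}, R:{A} ∩→ {A}; cost 0
[col 0] GJRVW: children GRVW:{A}, J:{A} ∩→ {A}; cost 0
[col 1] GW: children G:{A}, W:{T} ∪→ {A,T}; cost 1
[col 1] GVW: children GW:{A,T}, V:{A} ∩→ {A}; cost 0
[col 1] GRVW: children GVW:{A}, R:{T} ∪→ {A,T}; cost 1
[col 1] GJRVW: children GRVW:{A,T}, J:{A} ∩→ {A}; cost 0
[col 2] GW: children G:{A}, W:{T} ∪→ {A,T}; cost 1
[col 2] GVW: children GW:{A,T}, V:{C} ∪→ {A,C,T}; cost 1
[col 2] GRVW: children GVW:{A,C,T}, R:{A} ∩→ {A}; cost 0
[col 2] GJRVW: children GRVW:{A}, J:{G} ∪→ {A,G}; cost 1
[col 3] GW: children G:{T}, W:{A} ∪→ {A,T}; cost 1
[col 3] GVW: children GW:{A,T}, V:{A} ∩→ {A}; cost 0
[col 3] GRVW: children GVW:{A}, R:{G} ∪→ {A,G}; cost 1
[col 3] GJRVW: children GRVW:{A,G}, J:{A} ∩→ {A}; cost 0
[col 4] GW: children G:{A}, W:{C} ∪→ {A,C}; cost 1
[col 4] GVW: children GW:{A,C}, V:{A} ∩→ {A}; cost 0
[col 4] GRVW: children GVW:{A}, R:{G} ∪→ {A,G}; cost 1
[col 4] GJRVW: children GRVW:{A,G}, J:{A} ∩→ {A}; cost 0
per-site changes: [1, 2, 3, 2, 2]; total = 10

10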